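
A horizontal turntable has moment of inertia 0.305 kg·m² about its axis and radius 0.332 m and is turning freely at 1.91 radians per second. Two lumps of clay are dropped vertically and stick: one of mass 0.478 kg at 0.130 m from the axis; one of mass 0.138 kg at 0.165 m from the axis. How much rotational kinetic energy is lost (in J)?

energy lost ≈ 0.0208 J

No external torque acts about the axis; L_before = L_after.
Added inertia Σmr² = (0.478)(0.130)² + (0.138)(0.165)² = 0.01184 kg·m²; I_f = 0.3050 + 0.01184 = 0.3168 kg·m².
ω_f = I_p ω_i / I_f = (0.3050)(1.91) / 0.3168 = 1.839 rad/s.
KE_i = ½(0.3050)(1.910 rad/s)² = 0.5563 J; KE_f = ½(0.3168)(1.839)² = 0.5356 J.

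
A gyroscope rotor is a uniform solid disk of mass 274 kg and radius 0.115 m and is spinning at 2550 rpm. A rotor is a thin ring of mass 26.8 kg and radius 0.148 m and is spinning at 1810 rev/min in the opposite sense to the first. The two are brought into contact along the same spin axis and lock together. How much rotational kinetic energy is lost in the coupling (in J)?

ΔKE lost ≈ 46200 J

The coupling torques are internal; angular momentum about the shared axis is conserved.
Moments of inertia: I_A = ½(274)(0.115)² = 1.812 kg·m²; I_B = (26.8)(0.148)² = 0.5870 kg·m².
Taking A's sense as positive: L = (1.812)(2550) − (0.5870)(1810) = 3558 kg·m²·rpm.
Combined I = 1.812 + 0.5870 = 2.399 kg·m².
ω_f = L / I = 3558 / 2.399 = 1483 rpm.
KE_i = ½ΣIω² = 75140 J; KE_f = ½(2.399)(155.3)² = 28930 J.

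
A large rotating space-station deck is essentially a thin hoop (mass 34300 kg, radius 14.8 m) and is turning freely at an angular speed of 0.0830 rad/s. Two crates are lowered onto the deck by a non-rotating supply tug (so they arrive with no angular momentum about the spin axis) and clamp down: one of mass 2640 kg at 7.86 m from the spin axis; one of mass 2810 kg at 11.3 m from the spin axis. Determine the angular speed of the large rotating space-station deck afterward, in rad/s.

ω_f ≈ 0.0776 rad/s

The added mass arrives with no angular momentum about the spin axis, and any external torque about the spin axis is negligible, so the system's angular momentum is conserved.
I_p = (34300)(14.8)² = 7.513e+06 kg·m².
Added inertia Σmr² = (2640)(7.86)² + (2810)(11.3)² = 5.219e+05 kg·m²; I_f = 7.513e+06 + 5.219e+05 = 8.035e+06 kg·m².
ω_f = I_p ω_i / I_f = (7.513e+06)(0.0830) / 8.035e+06 = 0.07761 rad/s.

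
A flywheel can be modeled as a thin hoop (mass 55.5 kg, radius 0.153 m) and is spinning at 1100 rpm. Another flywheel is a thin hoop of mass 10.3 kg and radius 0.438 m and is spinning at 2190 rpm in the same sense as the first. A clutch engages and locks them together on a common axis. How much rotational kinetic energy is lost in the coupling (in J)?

No external torque acts about the common axis, so total angular momentum is conserved.
Moments of inertia: I_A = (55.5)(0.153)² = 1.299 kg·m²; I_B = (10.3)(0.438)² = 1.976 kg·m².
Taking A's sense as positive: L = (1.299)(1100) + (1.976)(2190) = 5757 kg·m²·rpm.
Combined I = 1.299 + 1.976 = 3.275 kg·m².
ω_f = L / I = 5757 / 3.275 = 1758 rpm.
KE_i = ½ΣIω² = 60580 J; KE_f = ½(3.275)(184.1)² = 55480 J.

ΔKE lost ≈ 5110 J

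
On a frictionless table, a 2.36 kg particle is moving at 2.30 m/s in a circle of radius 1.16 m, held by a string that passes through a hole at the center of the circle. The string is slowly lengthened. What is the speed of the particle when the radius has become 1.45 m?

Central (radial) force ⇒ zero torque about the center ⇒ m v r is constant.
v₂ = v₁ r₁ / r₂ = (2.30)(1.16) / (1.45) = 1.840 m/s.

v₂ ≈ 1.84 m/s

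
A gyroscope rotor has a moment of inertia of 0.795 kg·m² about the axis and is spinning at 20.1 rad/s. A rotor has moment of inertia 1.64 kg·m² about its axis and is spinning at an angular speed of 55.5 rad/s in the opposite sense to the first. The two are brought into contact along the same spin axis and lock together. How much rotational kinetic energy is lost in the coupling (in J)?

ΔKE lost ≈ 1530 J

No external torque acts about the common axis, so total angular momentum is conserved.
Taking A's sense as positive: L = (0.7950)(20.1) − (1.640)(55.5) = -75.04 kg·m²·rad/s.
Combined I = 0.7950 + 1.640 = 2.435 kg·m².
ω_f = L / I = -75.04 / 2.435 = -30.82 rad/s.
KE_i = ½ΣIω² = 2686 J; KE_f = ½(2.435)(30.82)² = 1156 J.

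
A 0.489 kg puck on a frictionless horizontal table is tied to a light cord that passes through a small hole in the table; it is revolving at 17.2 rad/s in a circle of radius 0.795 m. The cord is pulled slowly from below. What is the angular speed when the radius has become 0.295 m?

ω₂ ≈ 125 rad/s

No torque about the axis ⇒ m r₁² ω₁ = m r₂² ω₂.
ω₂ = ω₁ (r₁/r₂)² = (17.2)(0.795/0.295)² = 124.9 rad/s.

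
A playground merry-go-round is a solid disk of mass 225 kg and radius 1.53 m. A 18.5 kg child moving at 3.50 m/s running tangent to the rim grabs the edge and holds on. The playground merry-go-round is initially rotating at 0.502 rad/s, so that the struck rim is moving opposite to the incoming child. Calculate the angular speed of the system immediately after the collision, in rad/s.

The axle reaction passes through the axle and exerts no torque about it; angular momentum about the axle is conserved through the impact.
I_p = ½(225)(1.53)² = 263.4 kg·m². Taking the sense of the child's angular momentum as positive, L_{child} = m v R = (18.5)(3.50)(1.53) = 99.07 kg·m²/s.
L_i = −I_p ω_p + m v R = −(263.4)(0.502) + 99.07 = -33.13 kg·m²/s.
After sticking, I_f = I_p + m R² = 263.4 + (18.5)(1.53)² = 306.7 kg·m².
ω_f = L_i / I_f = -33.13 / 306.7 = -0.1081 rad/s.

|ω_f| ≈ 0.108 rad/s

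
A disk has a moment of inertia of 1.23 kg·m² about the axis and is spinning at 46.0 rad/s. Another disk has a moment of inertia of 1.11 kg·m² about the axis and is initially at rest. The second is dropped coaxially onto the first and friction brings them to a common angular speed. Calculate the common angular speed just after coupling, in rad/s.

|ω_f| ≈ 24.2 rad/s

The coupling torques are internal; angular momentum about the shared axis is conserved.
Taking A's sense as positive: L = (1.230)(46.0) = 56.58 kg·m²·rad/s.
Combined I = 1.230 + 1.110 = 2.340 kg·m².
ω_f = L / I = 56.58 / 2.340 = 24.18 rad/s.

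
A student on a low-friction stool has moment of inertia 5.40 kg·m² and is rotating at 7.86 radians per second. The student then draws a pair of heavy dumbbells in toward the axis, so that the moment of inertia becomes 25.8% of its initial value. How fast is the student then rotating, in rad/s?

ω₂ ≈ 30.5 rad/s

With no external torque about the axis, L is conserved: I₁ω₁ = I₂ω₂.
I₂ = 0.258 × 5.40 = 1.393 kg·m².
ω₂ = I₁ω₁ / I₂ = (5.400)(7.86 rad/s) / (1.393) = 30.47 rad/s.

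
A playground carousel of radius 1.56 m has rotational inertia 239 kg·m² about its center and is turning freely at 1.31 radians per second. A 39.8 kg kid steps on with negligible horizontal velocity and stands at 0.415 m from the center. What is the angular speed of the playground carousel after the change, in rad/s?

ω_f ≈ 1.27 rad/s

The added mass arrives with no angular momentum about the center, and any external torque about the center is negligible, so the system's angular momentum is conserved.
Added inertia Σmr² = (39.8)(0.415)² = 6.855 kg·m²; I_f = 239.0 + 6.855 = 245.9 kg·m².
ω_f = I_p ω_i / I_f = (239.0)(1.31) / 245.9 = 1.273 rad/s.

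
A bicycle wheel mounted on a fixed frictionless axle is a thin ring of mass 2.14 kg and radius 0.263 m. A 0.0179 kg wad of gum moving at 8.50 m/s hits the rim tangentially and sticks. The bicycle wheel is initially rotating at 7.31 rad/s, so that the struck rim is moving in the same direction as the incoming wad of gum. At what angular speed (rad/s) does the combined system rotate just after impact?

The axle reaction passes through the axle and exerts no torque about it; angular momentum about the axle is conserved through the impact.
I_p = (2.14)(0.263)² = 0.1480 kg·m². Taking the sense of the wad of gum's angular momentum as positive, L_{wad} = m v R = (0.0179)(8.50)(0.263) = 0.04002 kg·m²/s.
L_i = +I_p ω_p + m v R = +(0.1480)(7.31) + 0.04002 = 1.122 kg·m²/s.
After sticking, I_f = I_p + m R² = 0.1480 + (0.0179)(0.263)² = 0.1493 kg·m².
ω_f = L_i / I_f = 1.122 / 0.1493 = 7.517 rad/s.

|ω_f| ≈ 7.52 rad/s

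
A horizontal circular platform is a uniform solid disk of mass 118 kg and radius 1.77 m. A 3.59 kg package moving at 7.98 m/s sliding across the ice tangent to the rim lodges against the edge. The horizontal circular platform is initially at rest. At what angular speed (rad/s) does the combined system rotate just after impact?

|ω_f| ≈ 0.259 rad/s

About the central axle the impulsive forces during the collision are internal, so angular momentum about that axis is conserved.
I_p = ½(118)(1.77)² = 184.8 kg·m². Taking the sense of the package's angular momentum as positive, L_{package} = m v R = (3.59)(7.98)(1.77) = 50.71 kg·m²/s.
L_i = 0 + 50.71 = 50.71 kg·m²/s.
After sticking, I_f = I_p + m R² = 184.8 + (3.59)(1.77)² = 196.1 kg·m².
ω_f = L_i / I_f = 50.71 / 196.1 = 0.2586 rad/s.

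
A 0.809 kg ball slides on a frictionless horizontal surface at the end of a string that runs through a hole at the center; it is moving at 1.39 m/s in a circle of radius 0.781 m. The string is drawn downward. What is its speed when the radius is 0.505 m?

v₂ ≈ 2.15 m/s

Central (radial) force ⇒ zero torque about the center ⇒ m v r is constant.
v₂ = v₁ r₁ / r₂ = (1.39)(0.781) / (0.505) = 2.150 m/s.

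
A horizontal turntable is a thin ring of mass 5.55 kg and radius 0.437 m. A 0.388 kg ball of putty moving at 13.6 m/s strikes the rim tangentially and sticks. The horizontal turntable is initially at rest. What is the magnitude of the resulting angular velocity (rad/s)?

The axle reaction passes through the axle and exerts no torque about it; angular momentum about the axle is conserved through the impact.
I_p = (5.55)(0.437)² = 1.060 kg·m². Taking the sense of the ball of putty's angular momentum as positive, L_{ball} = m v R = (0.388)(13.6)(0.437) = 2.306 kg·m²/s.
L_i = 0 + 2.306 = 2.306 kg·m²/s.
After sticking, I_f = I_p + m R² = 1.060 + (0.388)(0.437)² = 1.134 kg·m².
ω_f = L_i / I_f = 2.306 / 1.134 = 2.034 rad/s.

|ω_f| ≈ 2.03 rad/s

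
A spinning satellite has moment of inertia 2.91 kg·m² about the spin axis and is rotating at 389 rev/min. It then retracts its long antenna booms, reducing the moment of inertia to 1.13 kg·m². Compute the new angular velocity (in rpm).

With no external torque about the axis, L is conserved: I₁ω₁ = I₂ω₂.
ω₂ = I₁ω₁ / I₂ = (2.910)(389 rpm) / (1.130) = 1002 rpm.

ω₂ ≈ 1000 rpm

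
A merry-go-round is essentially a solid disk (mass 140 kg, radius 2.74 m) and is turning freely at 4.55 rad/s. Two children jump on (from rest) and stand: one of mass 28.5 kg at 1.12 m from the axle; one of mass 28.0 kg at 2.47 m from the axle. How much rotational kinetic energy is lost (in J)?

energy lost ≈ 1530 J

No external torque acts about the axle; L_before = L_after.
I_p = ½(140)(2.74)² = 525.5 kg·m².
Added inertia Σmr² = (28.5)(1.12)² + (28.0)(2.47)² = 206.6 kg·m²; I_f = 525.5 + 206.6 = 732.1 kg·m².
ω_f = I_p ω_i / I_f = (525.5)(4.55) / 732.1 = 3.266 rad/s.
KE_i = ½(525.5)(4.550 rad/s)² = 5440 J; KE_f = ½(732.1)(3.266)² = 3905 J.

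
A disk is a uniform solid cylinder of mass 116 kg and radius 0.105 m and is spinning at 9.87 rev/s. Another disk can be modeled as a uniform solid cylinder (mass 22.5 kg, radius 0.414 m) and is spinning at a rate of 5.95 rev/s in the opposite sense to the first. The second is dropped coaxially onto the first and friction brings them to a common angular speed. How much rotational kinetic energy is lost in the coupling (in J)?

No external torque acts about the common axis, so total angular momentum is conserved.
Moments of inertia: I_A = ½(116)(0.105)² = 0.6394 kg·m²; I_B = ½(22.5)(0.414)² = 1.928 kg·m².
Taking A's sense as positive: L = (0.6394)(9.87) − (1.928)(5.95) = -5.161 kg·m²·rev/s.
Combined I = 0.6394 + 1.928 = 2.568 kg·m².
ω_f = L / I = -5.161 / 2.568 = -2.010 rev/s.
KE_i = ½ΣIω² = 2577 J; KE_f = ½(2.568)(12.63)² = 204.8 J.

ΔKE lost ≈ 2370 J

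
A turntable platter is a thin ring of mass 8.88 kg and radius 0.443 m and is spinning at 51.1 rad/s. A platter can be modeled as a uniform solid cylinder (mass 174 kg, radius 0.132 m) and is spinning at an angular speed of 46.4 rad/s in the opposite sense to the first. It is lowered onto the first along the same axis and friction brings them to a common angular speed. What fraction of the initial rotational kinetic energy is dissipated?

fraction ≈ 0.986

No external torque acts about the common axis, so total angular momentum is conserved.
Moments of inertia: I_A = (8.88)(0.443)² = 1.743 kg·m²; I_B = ½(174)(0.132)² = 1.516 kg·m².
Taking A's sense as positive: L = (1.743)(51.1) − (1.516)(46.4) = 18.71 kg·m²·rad/s.
Combined I = 1.743 + 1.516 = 3.259 kg·m².
ω_f = L / I = 18.71 / 3.259 = 5.743 rad/s.
KE_i = ½ΣIω² = 3907 J; KE_f = ½(3.259)(5.743)² = 53.74 J.
Fraction dissipated = (KE_i − KE_f)/KE_i = 0.9862.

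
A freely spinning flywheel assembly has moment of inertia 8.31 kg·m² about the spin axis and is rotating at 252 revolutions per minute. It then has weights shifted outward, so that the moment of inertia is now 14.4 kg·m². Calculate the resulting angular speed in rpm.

No external torque acts about the spin axis, so angular momentum is conserved.
ω₂ = I₁ω₁ / I₂ = (8.310)(252 rpm) / (14.40) = 145.4 rpm.

ω₂ ≈ 145 rpm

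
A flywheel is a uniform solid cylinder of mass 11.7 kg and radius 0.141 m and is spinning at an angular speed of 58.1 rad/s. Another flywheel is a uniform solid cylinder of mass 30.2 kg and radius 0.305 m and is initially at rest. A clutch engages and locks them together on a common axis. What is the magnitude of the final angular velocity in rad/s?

|ω_f| ≈ 4.44 rad/s

The coupling torques are internal; angular momentum about the shared axis is conserved.
Moments of inertia: I_A = ½(11.7)(0.141)² = 0.1163 kg·m²; I_B = ½(30.2)(0.305)² = 1.405 kg·m².
Taking A's sense as positive: L = (0.1163)(58.1) = 6.757 kg·m²·rad/s.
Combined I = 0.1163 + 1.405 = 1.521 kg·m².
ω_f = L / I = 6.757 / 1.521 = 4.443 rad/s.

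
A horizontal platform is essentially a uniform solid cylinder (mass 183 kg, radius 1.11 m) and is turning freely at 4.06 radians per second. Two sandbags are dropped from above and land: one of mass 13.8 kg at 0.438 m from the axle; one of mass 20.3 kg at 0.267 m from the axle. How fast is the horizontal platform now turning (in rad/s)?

No external torque acts about the axle; L_before = L_after.
I_p = ½(183)(1.11)² = 112.7 kg·m².
Added inertia Σmr² = (13.8)(0.438)² + (20.3)(0.267)² = 4.095 kg·m²; I_f = 112.7 + 4.095 = 116.8 kg·m².
ω_f = I_p ω_i / I_f = (112.7)(4.06) / 116.8 = 3.918 rad/s.

ω_f ≈ 3.92 rad/s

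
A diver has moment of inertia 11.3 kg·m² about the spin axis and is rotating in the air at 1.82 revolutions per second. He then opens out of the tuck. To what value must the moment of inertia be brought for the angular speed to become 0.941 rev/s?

I₂ ≈ 21.9 kg·m²

No external torque acts about the spin axis, so angular momentum is conserved.
I₂ = I₁ω₁ / ω₂ = (11.3)(1.82) / (0.941) = 21.86 kg·m².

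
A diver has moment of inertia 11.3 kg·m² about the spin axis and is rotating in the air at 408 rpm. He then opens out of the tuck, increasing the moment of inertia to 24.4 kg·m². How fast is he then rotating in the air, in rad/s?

Angular momentum about the spin axis is conserved since the torque about it is zero.
ω₂ = I₁ω₁ / I₂ = (11.30)(408 rpm) / (24.40) = 189.0 rpm = 19.79 rad/s.

ω₂ ≈ 19.8 rad/s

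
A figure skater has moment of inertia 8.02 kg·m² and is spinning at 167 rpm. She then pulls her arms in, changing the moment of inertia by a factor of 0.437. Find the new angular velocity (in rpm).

No external torque acts about the spin axis, so angular momentum is conserved.
I₂ = 0.437 × 8.02 = 3.505 kg·m².
ω₂ = I₁ω₁ / I₂ = (8.020)(167 rpm) / (3.505) = 382.2 rpm.

ω₂ ≈ 382 rpm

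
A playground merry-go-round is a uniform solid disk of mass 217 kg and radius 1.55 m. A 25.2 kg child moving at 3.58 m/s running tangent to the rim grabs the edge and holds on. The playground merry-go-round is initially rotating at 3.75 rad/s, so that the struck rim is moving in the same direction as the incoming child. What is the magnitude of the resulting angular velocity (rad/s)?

The axle reaction passes through the axle and exerts no torque about it; angular momentum about the axle is conserved through the impact.
I_p = ½(217)(1.55)² = 260.7 kg·m². Taking the sense of the child's angular momentum as positive, L_{child} = m v R = (25.2)(3.58)(1.55) = 139.8 kg·m²/s.
L_i = +I_p ω_p + m v R = +(260.7)(3.75) + 139.8 = 1117 kg·m²/s.
After sticking, I_f = I_p + m R² = 260.7 + (25.2)(1.55)² = 321.2 kg·m².
ω_f = L_i / I_f = 1117 / 321.2 = 3.479 rad/s.

|ω_f| ≈ 3.48 rad/s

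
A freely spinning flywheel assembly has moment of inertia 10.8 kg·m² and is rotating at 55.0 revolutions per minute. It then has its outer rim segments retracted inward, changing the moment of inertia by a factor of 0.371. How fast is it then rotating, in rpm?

ω₂ ≈ 148 rpm

No external torque acts about the spin axis, so angular momentum is conserved.
I₂ = 0.371 × 10.8 = 4.007 kg·m².
ω₂ = I₁ω₁ / I₂ = (10.80)(55.0 rpm) / (4.007) = 148.2 rpm.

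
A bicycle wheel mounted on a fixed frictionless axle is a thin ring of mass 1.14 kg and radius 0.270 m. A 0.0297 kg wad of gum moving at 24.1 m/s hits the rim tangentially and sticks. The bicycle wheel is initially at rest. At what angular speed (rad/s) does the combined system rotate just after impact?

The axle reaction passes through the axle and exerts no torque about it; angular momentum about the axle is conserved through the impact.
I_p = (1.14)(0.270)² = 0.08311 kg·m². Taking the sense of the wad of gum's angular momentum as positive, L_{wad} = m v R = (0.0297)(24.1)(0.270) = 0.1933 kg·m²/s.
L_i = 0 + 0.1933 = 0.1933 kg·m²/s.
After sticking, I_f = I_p + m R² = 0.08311 + (0.0297)(0.270)² = 0.08527 kg·m².
ω_f = L_i / I_f = 0.1933 / 0.08527 = 2.266 rad/s.

|ω_f| ≈ 2.27 rad/s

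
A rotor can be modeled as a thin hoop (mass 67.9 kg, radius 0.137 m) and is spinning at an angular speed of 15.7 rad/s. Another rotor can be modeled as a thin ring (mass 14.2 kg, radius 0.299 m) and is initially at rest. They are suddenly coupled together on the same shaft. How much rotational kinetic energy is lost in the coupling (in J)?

ΔKE lost ≈ 78.4 J

The coupling torques are internal; angular momentum about the shared axis is conserved.
Moments of inertia: I_A = (67.9)(0.137)² = 1.274 kg·m²; I_B = (14.2)(0.299)² = 1.269 kg·m².
Taking A's sense as positive: L = (1.274)(15.7) = 20.01 kg·m²·rad/s.
Combined I = 1.274 + 1.269 = 2.544 kg·m².
ω_f = L / I = 20.01 / 2.544 = 7.865 rad/s.
KE_i = ½ΣIω² = 157.1 J; KE_f = ½(2.544)(7.865)² = 78.68 J.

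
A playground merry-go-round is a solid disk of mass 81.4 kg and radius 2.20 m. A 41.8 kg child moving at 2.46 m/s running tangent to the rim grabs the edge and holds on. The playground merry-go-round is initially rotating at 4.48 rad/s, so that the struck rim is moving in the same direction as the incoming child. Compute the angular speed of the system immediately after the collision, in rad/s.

The axle reaction passes through the axle and exerts no torque about it; angular momentum about the axle is conserved through the impact.
I_p = ½(81.4)(2.20)² = 197.0 kg·m². Taking the sense of the child's angular momentum as positive, L_{child} = m v R = (41.8)(2.46)(2.20) = 226.2 kg·m²/s.
L_i = +I_p ω_p + m v R = +(197.0)(4.48) + 226.2 = 1109 kg·m²/s.
After sticking, I_f = I_p + m R² = 197.0 + (41.8)(2.20)² = 399.3 kg·m².
ω_f = L_i / I_f = 1109 / 399.3 = 2.777 rad/s.

|ω_f| ≈ 2.78 rad/s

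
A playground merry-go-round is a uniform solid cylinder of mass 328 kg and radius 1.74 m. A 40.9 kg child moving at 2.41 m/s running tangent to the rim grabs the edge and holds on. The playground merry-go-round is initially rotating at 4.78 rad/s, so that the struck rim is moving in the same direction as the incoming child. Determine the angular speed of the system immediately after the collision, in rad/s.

|ω_f| ≈ 4.10 rad/s

The axle reaction passes through the axle and exerts no torque about it; angular momentum about the axle is conserved through the impact.
I_p = ½(328)(1.74)² = 496.5 kg·m². Taking the sense of the child's angular momentum as positive, L_{child} = m v R = (40.9)(2.41)(1.74) = 171.5 kg·m²/s.
L_i = +I_p ω_p + m v R = +(496.5)(4.78) + 171.5 = 2545 kg·m²/s.
After sticking, I_f = I_p + m R² = 496.5 + (40.9)(1.74)² = 620.4 kg·m².
ω_f = L_i / I_f = 2545 / 620.4 = 4.102 rad/s.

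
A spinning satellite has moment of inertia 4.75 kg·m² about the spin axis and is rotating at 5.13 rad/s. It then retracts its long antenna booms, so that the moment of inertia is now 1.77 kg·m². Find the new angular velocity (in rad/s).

No external torque acts about the spin axis, so angular momentum is conserved.
ω₂ = I₁ω₁ / I₂ = (4.750)(5.13 rad/s) / (1.770) = 13.77 rad/s.

ω₂ ≈ 13.8 rad/s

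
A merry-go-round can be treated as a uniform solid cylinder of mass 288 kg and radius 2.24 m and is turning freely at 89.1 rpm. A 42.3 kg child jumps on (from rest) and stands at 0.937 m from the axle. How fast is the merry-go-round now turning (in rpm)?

ω_f ≈ 84.7 rpm

No external torque acts about the axle; L_before = L_after.
I_p = ½(288)(2.24)² = 722.5 kg·m².
Added inertia Σmr² = (42.3)(0.937)² = 37.14 kg·m²; I_f = 722.5 + 37.14 = 759.7 kg·m².
ω_f = I_p ω_i / I_f = (722.5)(89.1) / 759.7 = 84.74 rpm.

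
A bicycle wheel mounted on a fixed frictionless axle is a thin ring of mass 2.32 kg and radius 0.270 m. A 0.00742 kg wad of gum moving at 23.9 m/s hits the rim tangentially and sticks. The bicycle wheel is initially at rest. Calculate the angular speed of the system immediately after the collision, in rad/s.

|ω_f| ≈ 0.282 rad/s

The axle reaction passes through the axle and exerts no torque about it; angular momentum about the axle is conserved through the impact.
I_p = (2.32)(0.270)² = 0.1691 kg·m². Taking the sense of the wad of gum's angular momentum as positive, L_{wad} = m v R = (0.00742)(23.9)(0.270) = 0.04788 kg·m²/s.
L_i = 0 + 0.04788 = 0.04788 kg·m²/s.
After sticking, I_f = I_p + m R² = 0.1691 + (0.00742)(0.270)² = 0.1697 kg·m².
ω_f = L_i / I_f = 0.04788 / 0.1697 = 0.2822 rad/s.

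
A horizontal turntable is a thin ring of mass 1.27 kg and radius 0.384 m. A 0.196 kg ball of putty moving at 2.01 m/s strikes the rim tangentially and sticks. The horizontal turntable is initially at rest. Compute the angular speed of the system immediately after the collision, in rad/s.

About the axle the impulsive forces during the collision are internal, so angular momentum about that axis is conserved.
I_p = (1.27)(0.384)² = 0.1873 kg·m². Taking the sense of the ball of putty's angular momentum as positive, L_{ball} = m v R = (0.196)(2.01)(0.384) = 0.1513 kg·m²/s.
L_i = 0 + 0.1513 = 0.1513 kg·m²/s.
After sticking, I_f = I_p + m R² = 0.1873 + (0.196)(0.384)² = 0.2162 kg·m².
ω_f = L_i / I_f = 0.1513 / 0.2162 = 0.6998 rad/s.

|ω_f| ≈ 0.700 rad/s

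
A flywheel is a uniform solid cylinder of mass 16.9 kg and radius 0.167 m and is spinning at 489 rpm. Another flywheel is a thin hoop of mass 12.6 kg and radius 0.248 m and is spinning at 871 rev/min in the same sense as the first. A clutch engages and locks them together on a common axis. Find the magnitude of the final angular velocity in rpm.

|ω_f| ≈ 782 rpm

No external torque acts about the common axis, so total angular momentum is conserved.
Moments of inertia: I_A = ½(16.9)(0.167)² = 0.2357 kg·m²; I_B = (12.6)(0.248)² = 0.7750 kg·m².
Taking A's sense as positive: L = (0.2357)(489) + (0.7750)(871) = 790.2 kg·m²·rpm.
Combined I = 0.2357 + 0.7750 = 1.011 kg·m².
ω_f = L / I = 790.2 / 1.011 = 781.9 rpm.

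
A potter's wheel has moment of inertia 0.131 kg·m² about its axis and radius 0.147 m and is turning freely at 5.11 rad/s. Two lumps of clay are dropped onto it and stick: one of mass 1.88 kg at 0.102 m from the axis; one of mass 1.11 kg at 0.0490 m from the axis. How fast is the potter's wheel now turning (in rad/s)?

No external torque acts about the axis; L_before = L_after.
Added inertia Σmr² = (1.88)(0.102)² + (1.11)(0.0490)² = 0.02222 kg·m²; I_f = 0.1310 + 0.02222 = 0.1532 kg·m².
ω_f = I_p ω_i / I_f = (0.1310)(5.11) / 0.1532 = 4.369 rad/s.

ω_f ≈ 4.37 rad/s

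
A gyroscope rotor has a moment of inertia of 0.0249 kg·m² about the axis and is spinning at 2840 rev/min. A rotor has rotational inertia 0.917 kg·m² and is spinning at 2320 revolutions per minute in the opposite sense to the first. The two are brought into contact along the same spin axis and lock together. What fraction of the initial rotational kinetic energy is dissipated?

No external torque acts about the common axis, so total angular momentum is conserved.
Taking A's sense as positive: L = (0.02490)(2840) − (0.9170)(2320) = -2057 kg·m²·rpm.
Combined I = 0.02490 + 0.9170 = 0.9419 kg·m².
ω_f = L / I = -2057 / 0.9419 = -2184 rpm.
KE_i = ½ΣIω² = 28160 J; KE_f = ½(0.9419)(228.7)² = 24620 J.
Fraction dissipated = (KE_i − KE_f)/KE_i = 0.1257.

fraction ≈ 0.126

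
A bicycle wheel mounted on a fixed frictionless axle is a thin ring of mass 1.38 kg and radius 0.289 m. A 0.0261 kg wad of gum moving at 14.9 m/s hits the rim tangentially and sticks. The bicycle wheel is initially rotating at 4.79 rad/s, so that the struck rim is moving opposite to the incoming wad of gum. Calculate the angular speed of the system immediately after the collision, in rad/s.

About the axle the impulsive forces during the collision are internal, so angular momentum about that axis is conserved.
I_p = (1.38)(0.289)² = 0.1153 kg·m². Taking the sense of the wad of gum's angular momentum as positive, L_{wad} = m v R = (0.0261)(14.9)(0.289) = 0.1124 kg·m²/s.
L_i = −I_p ω_p + m v R = −(0.1153)(4.79) + 0.1124 = -0.4397 kg·m²/s.
After sticking, I_f = I_p + m R² = 0.1153 + (0.0261)(0.289)² = 0.1174 kg·m².
ω_f = L_i / I_f = -0.4397 / 0.1174 = -3.744 rad/s.

|ω_f| ≈ 3.74 rad/s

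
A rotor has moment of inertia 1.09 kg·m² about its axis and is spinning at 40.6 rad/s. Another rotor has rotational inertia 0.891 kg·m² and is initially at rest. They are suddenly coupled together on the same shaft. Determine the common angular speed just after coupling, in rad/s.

|ω_f| ≈ 22.3 rad/s

No external torque acts about the common axis, so total angular momentum is conserved.
Taking A's sense as positive: L = (1.090)(40.6) = 44.25 kg·m²·rad/s.
Combined I = 1.090 + 0.8910 = 1.981 kg·m².
ω_f = L / I = 44.25 / 1.981 = 22.34 rad/s.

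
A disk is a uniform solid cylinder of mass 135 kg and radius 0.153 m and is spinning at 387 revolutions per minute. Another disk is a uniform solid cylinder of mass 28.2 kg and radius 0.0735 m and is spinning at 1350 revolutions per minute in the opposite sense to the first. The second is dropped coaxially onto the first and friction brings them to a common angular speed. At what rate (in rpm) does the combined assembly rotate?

The coupling torques are internal; angular momentum about the shared axis is conserved.
Moments of inertia: I_A = ½(135)(0.153)² = 1.580 kg·m²; I_B = ½(28.2)(0.0735)² = 0.07617 kg·m².
Taking A's sense as positive: L = (1.580)(387) − (0.07617)(1350) = 508.7 kg·m²·rpm.
Combined I = 1.580 + 0.07617 = 1.656 kg·m².
ω_f = L / I = 508.7 / 1.656 = 307.1 rpm.

|ω_f| ≈ 307 rpm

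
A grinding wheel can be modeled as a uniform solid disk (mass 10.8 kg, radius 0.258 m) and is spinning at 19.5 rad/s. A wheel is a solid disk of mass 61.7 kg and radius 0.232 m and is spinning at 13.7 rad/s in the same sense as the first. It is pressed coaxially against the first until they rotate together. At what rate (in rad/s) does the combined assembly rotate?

|ω_f| ≈ 14.7 rad/s

The coupling torques are internal; angular momentum about the shared axis is conserved.
Moments of inertia: I_A = ½(10.8)(0.258)² = 0.3594 kg·m²; I_B = ½(61.7)(0.232)² = 1.660 kg·m².
Taking A's sense as positive: L = (0.3594)(19.5) + (1.660)(13.7) = 29.76 kg·m²·rad/s.
Combined I = 0.3594 + 1.660 = 2.020 kg·m².
ω_f = L / I = 29.76 / 2.020 = 14.73 rad/s.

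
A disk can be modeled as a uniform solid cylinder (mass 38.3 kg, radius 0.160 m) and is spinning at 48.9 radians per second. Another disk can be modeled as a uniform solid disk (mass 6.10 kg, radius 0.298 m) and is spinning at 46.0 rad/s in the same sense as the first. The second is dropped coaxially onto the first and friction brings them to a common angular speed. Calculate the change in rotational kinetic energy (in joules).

ΔKE ≈ -0.734 J

The coupling torques are internal; angular momentum about the shared axis is conserved.
Moments of inertia: I_A = ½(38.3)(0.160)² = 0.4902 kg·m²; I_B = ½(6.10)(0.298)² = 0.2709 kg·m².
Taking A's sense as positive: L = (0.4902)(48.9) + (0.2709)(46.0) = 36.43 kg·m²·rad/s.
Combined I = 0.4902 + 0.2709 = 0.7611 kg·m².
ω_f = L / I = 36.43 / 0.7611 = 47.87 rad/s.
KE_i = ½ΣIω² = 872.7 J; KE_f = ½(0.7611)(47.87)² = 872.0 J.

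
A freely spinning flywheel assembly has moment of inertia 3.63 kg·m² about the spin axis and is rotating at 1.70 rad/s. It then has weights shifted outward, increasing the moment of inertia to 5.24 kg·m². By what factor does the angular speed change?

ω₂/ω₁ ≈ 0.693

Angular momentum about the spin axis is conserved since the torque about it is zero.
ω₂/ω₁ = I₁/I₂ = 3.630 / 5.240 = 0.6927.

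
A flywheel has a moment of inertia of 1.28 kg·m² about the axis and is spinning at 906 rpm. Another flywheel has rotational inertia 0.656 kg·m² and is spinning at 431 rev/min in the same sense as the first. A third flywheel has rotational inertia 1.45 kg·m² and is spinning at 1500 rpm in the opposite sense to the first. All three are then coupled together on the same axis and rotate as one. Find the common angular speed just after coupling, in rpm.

|ω_f| ≈ 216 rpm

No external torque acts about the common axis, so total angular momentum is conserved.
Taking A's sense as positive: L = (1.280)(906) + (0.6560)(431) − (1.450)(1500) = -732.6 kg·m²·rpm.
Combined I = 1.280 + 0.6560 + 1.450 = 3.386 kg·m².
ω_f = L / I = -732.6 / 3.386 = -216.4 rpm.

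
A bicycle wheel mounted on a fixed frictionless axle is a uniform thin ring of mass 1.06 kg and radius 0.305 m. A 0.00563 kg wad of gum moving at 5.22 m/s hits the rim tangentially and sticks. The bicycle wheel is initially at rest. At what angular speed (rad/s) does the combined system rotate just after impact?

|ω_f| ≈ 0.0904 rad/s

The axle reaction passes through the axle and exerts no torque about it; angular momentum about the axle is conserved through the impact.
I_p = (1.06)(0.305)² = 0.09861 kg·m². Taking the sense of the wad of gum's angular momentum as positive, L_{wad} = m v R = (0.00563)(5.22)(0.305) = 0.008964 kg·m²/s.
L_i = 0 + 0.008964 = 0.008964 kg·m²/s.
After sticking, I_f = I_p + m R² = 0.09861 + (0.00563)(0.305)² = 0.09913 kg·m².
ω_f = L_i / I_f = 0.008964 / 0.09913 = 0.09042 rad/s.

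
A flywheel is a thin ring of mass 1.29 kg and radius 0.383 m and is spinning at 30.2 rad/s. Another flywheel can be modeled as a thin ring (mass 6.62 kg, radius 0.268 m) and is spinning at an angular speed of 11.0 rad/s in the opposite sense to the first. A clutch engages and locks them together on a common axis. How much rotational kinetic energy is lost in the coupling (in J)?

The coupling torques are internal; angular momentum about the shared axis is conserved.
Moments of inertia: I_A = (1.29)(0.383)² = 0.1892 kg·m²; I_B = (6.62)(0.268)² = 0.4755 kg·m².
Taking A's sense as positive: L = (0.1892)(30.2) − (0.4755)(11.0) = 0.4845 kg·m²·rad/s.
Combined I = 0.1892 + 0.4755 = 0.6647 kg·m².
ω_f = L / I = 0.4845 / 0.6647 = 0.7289 rad/s.
KE_i = ½ΣIω² = 115.1 J; KE_f = ½(0.6647)(0.7289)² = 0.1766 J.

ΔKE lost ≈ 115 J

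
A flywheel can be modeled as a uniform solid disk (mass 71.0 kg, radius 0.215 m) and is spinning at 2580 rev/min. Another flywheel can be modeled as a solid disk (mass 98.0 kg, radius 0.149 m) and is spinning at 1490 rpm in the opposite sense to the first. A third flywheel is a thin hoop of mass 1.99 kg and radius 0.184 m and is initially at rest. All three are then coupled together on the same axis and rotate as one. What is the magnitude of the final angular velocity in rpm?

|ω_f| ≈ 934 rpm

The coupling torques are internal; angular momentum about the shared axis is conserved.
Moments of inertia: I_A = ½(71.0)(0.215)² = 1.641 kg·m²; I_B = ½(98.0)(0.149)² = 1.088 kg·m²; I_C = (1.99)(0.184)² = 0.06737 kg·m².
Taking A's sense as positive: L = (1.641)(2580) − (1.088)(1490) = 2613 kg·m²·rpm.
Combined I = 1.641 + 1.088 + 0.06737 = 2.796 kg·m².
ω_f = L / I = 2613 / 2.796 = 934.4 rpm.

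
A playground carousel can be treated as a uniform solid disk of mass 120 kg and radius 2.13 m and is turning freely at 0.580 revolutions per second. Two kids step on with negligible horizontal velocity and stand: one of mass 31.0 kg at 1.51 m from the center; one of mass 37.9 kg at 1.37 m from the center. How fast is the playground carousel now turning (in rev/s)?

No external torque acts about the center; L_before = L_after.
I_p = ½(120)(2.13)² = 272.2 kg·m².
Added inertia Σmr² = (31.0)(1.51)² + (37.9)(1.37)² = 141.8 kg·m²; I_f = 272.2 + 141.8 = 414.0 kg·m².
ω_f = I_p ω_i / I_f = (272.2)(0.580) / 414.0 = 0.3813 rev/s.

ω_f ≈ 0.381 rev/s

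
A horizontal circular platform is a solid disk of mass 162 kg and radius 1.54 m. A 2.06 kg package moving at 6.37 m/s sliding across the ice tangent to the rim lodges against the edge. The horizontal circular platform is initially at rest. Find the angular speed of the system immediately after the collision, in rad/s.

|ω_f| ≈ 0.103 rad/s

About the central axle the impulsive forces during the collision are internal, so angular momentum about that axis is conserved.
I_p = ½(162)(1.54)² = 192.1 kg·m². Taking the sense of the package's angular momentum as positive, L_{package} = m v R = (2.06)(6.37)(1.54) = 20.21 kg·m²/s.
L_i = 0 + 20.21 = 20.21 kg·m²/s.
After sticking, I_f = I_p + m R² = 192.1 + (2.06)(1.54)² = 197.0 kg·m².
ω_f = L_i / I_f = 20.21 / 197.0 = 0.1026 rad/s.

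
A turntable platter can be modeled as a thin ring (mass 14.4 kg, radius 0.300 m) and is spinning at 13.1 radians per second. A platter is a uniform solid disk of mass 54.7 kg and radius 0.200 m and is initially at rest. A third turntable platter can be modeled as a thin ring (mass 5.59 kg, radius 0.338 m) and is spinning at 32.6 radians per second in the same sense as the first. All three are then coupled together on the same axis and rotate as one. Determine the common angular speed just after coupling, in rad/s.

No external torque acts about the common axis, so total angular momentum is conserved.
Moments of inertia: I_A = (14.4)(0.300)² = 1.296 kg·m²; I_B = ½(54.7)(0.200)² = 1.094 kg·m²; I_C = (5.59)(0.338)² = 0.6386 kg·m².
Taking A's sense as positive: L = (1.296)(13.1) + (0.6386)(32.6) = 37.80 kg·m²·rad/s.
Combined I = 1.296 + 1.094 + 0.6386 = 3.029 kg·m².
ω_f = L / I = 37.80 / 3.029 = 12.48 rad/s.

|ω_f| ≈ 12.5 rad/s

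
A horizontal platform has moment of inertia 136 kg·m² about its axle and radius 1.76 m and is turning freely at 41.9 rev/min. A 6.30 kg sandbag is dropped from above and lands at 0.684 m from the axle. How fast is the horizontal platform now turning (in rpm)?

The added mass arrives with no angular momentum about the axle, and any external torque about the axle is negligible, so the system's angular momentum is conserved.
Added inertia Σmr² = (6.30)(0.684)² = 2.947 kg·m²; I_f = 136.0 + 2.947 = 138.9 kg·m².
ω_f = I_p ω_i / I_f = (136.0)(41.9) / 138.9 = 41.01 rpm.

ω_f ≈ 41.0 rpm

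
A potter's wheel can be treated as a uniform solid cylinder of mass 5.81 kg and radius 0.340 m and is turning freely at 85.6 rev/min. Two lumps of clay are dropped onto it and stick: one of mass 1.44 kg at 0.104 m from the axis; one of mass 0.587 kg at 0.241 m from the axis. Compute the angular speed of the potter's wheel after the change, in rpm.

No external torque acts about the axis; L_before = L_after.
I_p = ½(5.81)(0.340)² = 0.3358 kg·m².
Added inertia Σmr² = (1.44)(0.104)² + (0.587)(0.241)² = 0.04967 kg·m²; I_f = 0.3358 + 0.04967 = 0.3855 kg·m².
ω_f = I_p ω_i / I_f = (0.3358)(85.6) / 0.3855 = 74.57 rpm.

ω_f ≈ 74.6 rpm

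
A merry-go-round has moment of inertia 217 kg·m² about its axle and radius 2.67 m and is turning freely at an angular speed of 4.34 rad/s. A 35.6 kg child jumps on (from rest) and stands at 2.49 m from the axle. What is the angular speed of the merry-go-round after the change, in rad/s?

ω_f ≈ 2.15 rad/s

The added mass arrives with no angular momentum about the axle, and any external torque about the axle is negligible, so the system's angular momentum is conserved.
Added inertia Σmr² = (35.6)(2.49)² = 220.7 kg·m²; I_f = 217.0 + 220.7 = 437.7 kg·m².
ω_f = I_p ω_i / I_f = (217.0)(4.34) / 437.7 = 2.152 rad/s.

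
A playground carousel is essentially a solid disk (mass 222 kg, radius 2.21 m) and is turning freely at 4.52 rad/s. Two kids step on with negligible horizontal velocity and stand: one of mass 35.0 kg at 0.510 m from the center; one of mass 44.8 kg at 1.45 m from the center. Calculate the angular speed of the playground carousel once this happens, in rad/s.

The added mass arrives with no angular momentum about the center, and any external torque about the center is negligible, so the system's angular momentum is conserved.
I_p = ½(222)(2.21)² = 542.1 kg·m².
Added inertia Σmr² = (35.0)(0.510)² + (44.8)(1.45)² = 103.3 kg·m²; I_f = 542.1 + 103.3 = 645.4 kg·m².
ω_f = I_p ω_i / I_f = (542.1)(4.52) / 645.4 = 3.797 rad/s.

ω_f ≈ 3.80 rad/s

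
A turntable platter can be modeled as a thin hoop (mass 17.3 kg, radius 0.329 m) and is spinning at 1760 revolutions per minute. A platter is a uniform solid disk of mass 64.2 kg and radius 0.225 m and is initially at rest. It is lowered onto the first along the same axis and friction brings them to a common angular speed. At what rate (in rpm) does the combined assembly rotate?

|ω_f| ≈ 942 rpm

The coupling torques are internal; angular momentum about the shared axis is conserved.
Moments of inertia: I_A = (17.3)(0.329)² = 1.873 kg·m²; I_B = ½(64.2)(0.225)² = 1.625 kg·m².
Taking A's sense as positive: L = (1.873)(1760) = 3296 kg·m²·rpm.
Combined I = 1.873 + 1.625 = 3.498 kg·m².
ω_f = L / I = 3296 / 3.498 = 942.3 rpm.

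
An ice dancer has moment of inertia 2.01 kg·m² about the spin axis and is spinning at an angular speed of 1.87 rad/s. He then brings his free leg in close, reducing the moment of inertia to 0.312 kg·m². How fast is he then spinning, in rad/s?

ω₂ ≈ 12.0 rad/s

No external torque acts about the spin axis, so angular momentum is conserved.
ω₂ = I₁ω₁ / I₂ = (2.010)(1.87 rad/s) / (0.3120) = 12.05 rad/s.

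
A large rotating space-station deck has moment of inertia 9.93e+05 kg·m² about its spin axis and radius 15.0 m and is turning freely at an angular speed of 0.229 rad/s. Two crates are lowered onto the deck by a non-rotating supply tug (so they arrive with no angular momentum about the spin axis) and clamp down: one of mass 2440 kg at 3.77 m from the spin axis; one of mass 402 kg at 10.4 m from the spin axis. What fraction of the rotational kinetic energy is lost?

No external torque acts about the spin axis; L_before = L_after.
Added inertia Σmr² = (2440)(3.77)² + (402)(10.4)² = 78160 kg·m²; I_f = 9.930e+05 + 78160 = 1.071e+06 kg·m².
ω_f = I_p ω_i / I_f = (9.930e+05)(0.229) / 1.071e+06 = 0.2123 rad/s.
KE_i = ½(9.930e+05)(0.2290 rad/s)² = 26040 J; KE_f = ½(1.071e+06)(0.2123)² = 24140 J.
Fraction lost = 0.07297.

fraction ≈ 0.0730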